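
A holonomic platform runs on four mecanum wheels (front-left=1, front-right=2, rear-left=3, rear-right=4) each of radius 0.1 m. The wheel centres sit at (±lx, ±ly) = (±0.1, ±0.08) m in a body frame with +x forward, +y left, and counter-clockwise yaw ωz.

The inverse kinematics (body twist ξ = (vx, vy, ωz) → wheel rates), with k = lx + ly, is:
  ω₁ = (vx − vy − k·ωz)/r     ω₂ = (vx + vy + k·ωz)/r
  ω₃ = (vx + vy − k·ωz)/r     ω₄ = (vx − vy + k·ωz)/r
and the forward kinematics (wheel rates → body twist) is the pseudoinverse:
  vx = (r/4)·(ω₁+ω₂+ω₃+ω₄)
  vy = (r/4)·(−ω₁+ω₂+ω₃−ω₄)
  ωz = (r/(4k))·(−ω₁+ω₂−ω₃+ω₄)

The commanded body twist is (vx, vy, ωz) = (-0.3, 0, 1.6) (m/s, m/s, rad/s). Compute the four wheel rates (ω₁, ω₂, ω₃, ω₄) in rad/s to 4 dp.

k = lx + ly = 0.1 + 0.08 = 0.1800;  k·ωz = 0.1800·1.6 = 0.2880
ω₁ (FL) = (vx − vy − k·ωz)/r = -0.5880/0.1 = -5.8800
ω₂ (FR) = (vx + vy + k·ωz)/r = -0.0120/0.1 = -0.1200
ω₃ (RL) = (vx + vy − k·ωz)/r = -0.5880/0.1 = -5.8800
ω₄ (RR) = (vx − vy + k·ωz)/r = -0.0120/0.1 = -0.1200

(-5.8800, -0.1200, -5.8800, -0.1200)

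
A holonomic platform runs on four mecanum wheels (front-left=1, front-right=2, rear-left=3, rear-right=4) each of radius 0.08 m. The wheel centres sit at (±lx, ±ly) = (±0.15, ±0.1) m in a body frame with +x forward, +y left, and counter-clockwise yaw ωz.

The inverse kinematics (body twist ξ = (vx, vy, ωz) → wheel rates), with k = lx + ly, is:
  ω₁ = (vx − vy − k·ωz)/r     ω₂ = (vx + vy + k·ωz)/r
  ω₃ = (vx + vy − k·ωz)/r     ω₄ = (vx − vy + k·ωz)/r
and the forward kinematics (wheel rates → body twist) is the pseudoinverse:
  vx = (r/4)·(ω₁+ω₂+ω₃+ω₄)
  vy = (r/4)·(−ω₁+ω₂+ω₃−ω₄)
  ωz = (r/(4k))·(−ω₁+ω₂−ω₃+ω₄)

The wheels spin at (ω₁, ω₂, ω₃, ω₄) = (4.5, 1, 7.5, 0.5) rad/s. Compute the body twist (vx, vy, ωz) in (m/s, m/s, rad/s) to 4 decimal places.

k = lx + ly = 0.15 + 0.1 = 0.2500
ω₁+ω₂+ω₃+ω₄ = 13.5000  →  vx = (0.08/4)·13.5000 = 0.2700
−ω₁+ω₂+ω₃−ω₄ = 3.5000  →  vy = (0.08/4)·3.5000 = 0.0700
−ω₁+ω₂−ω₃+ω₄ = -10.5000  →  ωz = (0.08/1.0000)·-10.5000 = -0.8400

(0.2700, 0.0700, -0.8400)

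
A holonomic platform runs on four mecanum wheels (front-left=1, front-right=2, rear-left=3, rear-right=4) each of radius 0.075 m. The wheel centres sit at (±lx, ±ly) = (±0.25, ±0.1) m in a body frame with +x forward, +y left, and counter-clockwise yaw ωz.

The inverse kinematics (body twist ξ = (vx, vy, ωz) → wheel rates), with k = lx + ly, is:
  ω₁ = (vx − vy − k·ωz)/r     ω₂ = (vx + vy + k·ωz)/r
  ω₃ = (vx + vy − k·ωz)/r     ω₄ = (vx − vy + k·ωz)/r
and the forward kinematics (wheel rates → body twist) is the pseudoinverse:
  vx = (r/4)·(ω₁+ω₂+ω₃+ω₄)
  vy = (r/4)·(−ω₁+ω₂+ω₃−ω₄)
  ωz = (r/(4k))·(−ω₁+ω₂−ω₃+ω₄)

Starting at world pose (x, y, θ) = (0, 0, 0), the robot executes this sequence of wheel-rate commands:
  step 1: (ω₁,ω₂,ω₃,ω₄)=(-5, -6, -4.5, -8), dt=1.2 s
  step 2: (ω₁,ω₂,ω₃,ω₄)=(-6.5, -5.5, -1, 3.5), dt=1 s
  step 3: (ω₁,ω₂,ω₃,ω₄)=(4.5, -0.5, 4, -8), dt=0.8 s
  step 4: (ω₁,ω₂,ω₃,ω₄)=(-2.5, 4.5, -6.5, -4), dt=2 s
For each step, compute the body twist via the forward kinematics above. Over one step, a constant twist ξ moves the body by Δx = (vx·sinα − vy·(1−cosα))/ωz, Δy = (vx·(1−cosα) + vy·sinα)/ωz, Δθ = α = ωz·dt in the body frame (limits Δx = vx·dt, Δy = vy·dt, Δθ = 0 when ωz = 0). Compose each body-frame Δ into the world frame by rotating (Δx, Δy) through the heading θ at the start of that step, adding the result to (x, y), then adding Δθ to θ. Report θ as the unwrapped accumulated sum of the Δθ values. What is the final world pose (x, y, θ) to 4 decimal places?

step 1: ξ=(vx,vy,ωz)=(-0.4406, 0.0469, -0.2411), dt=1.2 → body Δ=(-0.5133, 0.1314, -0.2893) → world pose (-0.5133, 0.1314, -0.2893)
step 2: ξ=(vx,vy,ωz)=(-0.1781, -0.0656, 0.2946), dt=1.0 → body Δ=(-0.1660, -0.0907, 0.2946) → world pose (-0.6983, 0.0918, 0.0054)
step 3: ξ=(vx,vy,ωz)=(0.0000, 0.1313, -0.9107), dt=0.8 → body Δ=(0.0366, 0.0960, -0.7286) → world pose (-0.6622, 0.1879, -0.7232)
step 4: ξ=(vx,vy,ωz)=(-0.1594, 0.0844, 0.5089), dt=2.0 → body Δ=(-0.3452, -0.0076, 1.0179) → world pose (-0.9260, 0.4107, 0.2946)

(-0.9260, 0.4107, 0.2946)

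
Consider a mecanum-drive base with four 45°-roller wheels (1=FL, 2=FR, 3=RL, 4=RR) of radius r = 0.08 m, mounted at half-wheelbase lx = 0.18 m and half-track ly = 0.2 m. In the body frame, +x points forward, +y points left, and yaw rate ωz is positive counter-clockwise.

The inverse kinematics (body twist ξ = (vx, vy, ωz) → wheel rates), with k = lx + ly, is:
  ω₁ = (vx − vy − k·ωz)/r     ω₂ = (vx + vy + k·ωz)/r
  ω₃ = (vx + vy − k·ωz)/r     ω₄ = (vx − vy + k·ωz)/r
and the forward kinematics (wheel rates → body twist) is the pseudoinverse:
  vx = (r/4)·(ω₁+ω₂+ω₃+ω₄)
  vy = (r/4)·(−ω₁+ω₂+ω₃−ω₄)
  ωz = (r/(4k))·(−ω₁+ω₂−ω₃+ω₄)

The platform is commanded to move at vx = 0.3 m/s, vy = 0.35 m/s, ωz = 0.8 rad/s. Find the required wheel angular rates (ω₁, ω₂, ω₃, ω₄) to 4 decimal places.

(-4.4250, 11.9250, 4.3250, 3.1750)

k = lx + ly = 0.18 + 0.2 = 0.3800;  k·ωz = 0.3800·0.8 = 0.3040
ω₁ (FL) = (vx − vy − k·ωz)/r = -0.3540/0.08 = -4.4250
ω₂ (FR) = (vx + vy + k·ωz)/r = 0.9540/0.08 = 11.9250
ω₃ (RL) = (vx + vy − k·ωz)/r = 0.3460/0.08 = 4.3250
ω₄ (RR) = (vx − vy + k·ωz)/r = 0.2540/0.08 = 3.1750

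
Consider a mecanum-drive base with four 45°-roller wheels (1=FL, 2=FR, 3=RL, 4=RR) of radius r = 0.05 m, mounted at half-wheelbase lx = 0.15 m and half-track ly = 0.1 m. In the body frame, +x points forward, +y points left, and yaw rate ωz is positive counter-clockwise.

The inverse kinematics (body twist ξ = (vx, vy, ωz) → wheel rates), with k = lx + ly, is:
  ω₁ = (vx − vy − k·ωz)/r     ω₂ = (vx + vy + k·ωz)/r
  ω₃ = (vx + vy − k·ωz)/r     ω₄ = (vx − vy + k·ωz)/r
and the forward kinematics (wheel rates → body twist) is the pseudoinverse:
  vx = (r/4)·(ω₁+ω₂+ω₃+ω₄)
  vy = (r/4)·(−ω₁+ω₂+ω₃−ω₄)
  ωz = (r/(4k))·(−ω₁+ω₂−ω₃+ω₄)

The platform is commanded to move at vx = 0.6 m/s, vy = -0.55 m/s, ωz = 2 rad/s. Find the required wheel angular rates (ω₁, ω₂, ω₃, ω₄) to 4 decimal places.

(13.0000, 11.0000, -9.0000, 33.0000)

k = lx + ly = 0.15 + 0.1 = 0.2500;  k·ωz = 0.2500·2 = 0.5000
ω₁ (FL) = (vx − vy − k·ωz)/r = 0.6500/0.05 = 13.0000
ω₂ (FR) = (vx + vy + k·ωz)/r = 0.5500/0.05 = 11.0000
ω₃ (RL) = (vx + vy − k·ωz)/r = -0.4500/0.05 = -9.0000
ω₄ (RR) = (vx − vy + k·ωz)/r = 1.6500/0.05 = 33.0000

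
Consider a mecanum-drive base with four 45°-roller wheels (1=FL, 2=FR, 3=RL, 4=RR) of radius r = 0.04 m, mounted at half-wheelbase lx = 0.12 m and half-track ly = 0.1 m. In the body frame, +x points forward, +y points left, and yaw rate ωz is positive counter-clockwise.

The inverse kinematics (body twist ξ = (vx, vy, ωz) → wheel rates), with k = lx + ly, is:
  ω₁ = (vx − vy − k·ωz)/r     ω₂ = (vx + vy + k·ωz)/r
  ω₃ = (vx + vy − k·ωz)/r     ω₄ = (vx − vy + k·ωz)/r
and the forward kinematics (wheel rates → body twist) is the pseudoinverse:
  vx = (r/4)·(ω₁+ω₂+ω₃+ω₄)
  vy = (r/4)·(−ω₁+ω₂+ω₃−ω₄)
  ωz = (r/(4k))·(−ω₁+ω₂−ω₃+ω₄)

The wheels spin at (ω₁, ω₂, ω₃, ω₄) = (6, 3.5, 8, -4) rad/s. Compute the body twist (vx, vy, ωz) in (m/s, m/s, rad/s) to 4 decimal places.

(0.1350, 0.0950, -0.6591)

k = lx + ly = 0.12 + 0.1 = 0.2200
ω₁+ω₂+ω₃+ω₄ = 13.5000  →  vx = (0.04/4)·13.5000 = 0.1350
−ω₁+ω₂+ω₃−ω₄ = 9.5000  →  vy = (0.04/4)·9.5000 = 0.0950
−ω₁+ω₂−ω₃+ω₄ = -14.5000  →  ωz = (0.04/0.8800)·-14.5000 = -0.6591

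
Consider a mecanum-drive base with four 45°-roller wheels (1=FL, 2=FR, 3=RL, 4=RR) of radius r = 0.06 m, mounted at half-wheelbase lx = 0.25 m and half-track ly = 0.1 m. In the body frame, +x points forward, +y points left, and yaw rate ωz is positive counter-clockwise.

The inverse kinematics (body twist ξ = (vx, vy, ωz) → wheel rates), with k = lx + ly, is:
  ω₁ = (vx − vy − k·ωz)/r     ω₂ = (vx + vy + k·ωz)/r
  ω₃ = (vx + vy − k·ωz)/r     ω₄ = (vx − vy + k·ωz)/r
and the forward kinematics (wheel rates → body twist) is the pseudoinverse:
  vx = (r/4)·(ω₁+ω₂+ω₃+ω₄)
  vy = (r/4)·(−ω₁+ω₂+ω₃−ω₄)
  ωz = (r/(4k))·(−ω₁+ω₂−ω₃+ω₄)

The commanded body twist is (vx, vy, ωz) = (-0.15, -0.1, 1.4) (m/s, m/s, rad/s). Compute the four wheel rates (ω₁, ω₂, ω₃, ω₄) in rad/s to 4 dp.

k = lx + ly = 0.25 + 0.1 = 0.3500;  k·ωz = 0.3500·1.4 = 0.4900
ω₁ (FL) = (vx − vy − k·ωz)/r = -0.5400/0.06 = -9.0000
ω₂ (FR) = (vx + vy + k·ωz)/r = 0.2400/0.06 = 4.0000
ω₃ (RL) = (vx + vy − k·ωz)/r = -0.7400/0.06 = -12.3333
ω₄ (RR) = (vx − vy + k·ωz)/r = 0.4400/0.06 = 7.3333

(-9.0000, 4.0000, -12.3333, 7.3333)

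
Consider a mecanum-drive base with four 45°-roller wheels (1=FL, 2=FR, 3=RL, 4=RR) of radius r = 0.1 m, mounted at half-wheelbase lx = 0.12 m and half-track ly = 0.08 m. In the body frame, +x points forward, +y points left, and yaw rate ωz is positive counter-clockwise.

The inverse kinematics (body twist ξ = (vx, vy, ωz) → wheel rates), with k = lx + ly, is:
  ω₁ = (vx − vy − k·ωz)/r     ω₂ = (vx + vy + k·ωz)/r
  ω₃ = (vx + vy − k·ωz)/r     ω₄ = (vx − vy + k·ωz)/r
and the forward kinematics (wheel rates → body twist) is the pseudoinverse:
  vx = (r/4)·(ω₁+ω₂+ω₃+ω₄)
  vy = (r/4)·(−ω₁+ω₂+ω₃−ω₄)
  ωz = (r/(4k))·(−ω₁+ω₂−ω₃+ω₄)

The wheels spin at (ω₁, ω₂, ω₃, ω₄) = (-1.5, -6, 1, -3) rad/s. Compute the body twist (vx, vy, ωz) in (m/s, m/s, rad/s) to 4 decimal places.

(-0.2375, -0.0125, -1.0625)

k = lx + ly = 0.12 + 0.08 = 0.2000
ω₁+ω₂+ω₃+ω₄ = -9.5000  →  vx = (0.1/4)·-9.5000 = -0.2375
−ω₁+ω₂+ω₃−ω₄ = -0.5000  →  vy = (0.1/4)·-0.5000 = -0.0125
−ω₁+ω₂−ω₃+ω₄ = -8.5000  →  ωz = (0.1/0.8000)·-8.5000 = -1.0625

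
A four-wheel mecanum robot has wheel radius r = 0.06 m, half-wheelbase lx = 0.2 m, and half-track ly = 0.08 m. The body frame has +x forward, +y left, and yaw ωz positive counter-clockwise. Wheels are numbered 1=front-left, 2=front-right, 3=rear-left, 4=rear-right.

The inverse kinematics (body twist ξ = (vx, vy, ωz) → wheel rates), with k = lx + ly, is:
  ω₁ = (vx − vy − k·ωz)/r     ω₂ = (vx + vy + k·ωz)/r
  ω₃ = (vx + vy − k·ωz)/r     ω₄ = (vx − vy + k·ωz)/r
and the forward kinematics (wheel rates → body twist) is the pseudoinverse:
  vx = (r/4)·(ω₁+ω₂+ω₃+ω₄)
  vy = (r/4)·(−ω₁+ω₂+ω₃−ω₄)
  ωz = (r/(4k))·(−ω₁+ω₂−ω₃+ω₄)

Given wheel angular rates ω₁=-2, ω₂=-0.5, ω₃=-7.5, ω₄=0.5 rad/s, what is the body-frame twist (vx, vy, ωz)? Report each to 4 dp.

k = lx + ly = 0.2 + 0.08 = 0.2800
ω₁+ω₂+ω₃+ω₄ = -9.5000  →  vx = (0.06/4)·-9.5000 = -0.1425
−ω₁+ω₂+ω₃−ω₄ = -6.5000  →  vy = (0.06/4)·-6.5000 = -0.0975
−ω₁+ω₂−ω₃+ω₄ = 9.5000  →  ωz = (0.06/1.1200)·9.5000 = 0.5089

(-0.1425, -0.0975, 0.5089)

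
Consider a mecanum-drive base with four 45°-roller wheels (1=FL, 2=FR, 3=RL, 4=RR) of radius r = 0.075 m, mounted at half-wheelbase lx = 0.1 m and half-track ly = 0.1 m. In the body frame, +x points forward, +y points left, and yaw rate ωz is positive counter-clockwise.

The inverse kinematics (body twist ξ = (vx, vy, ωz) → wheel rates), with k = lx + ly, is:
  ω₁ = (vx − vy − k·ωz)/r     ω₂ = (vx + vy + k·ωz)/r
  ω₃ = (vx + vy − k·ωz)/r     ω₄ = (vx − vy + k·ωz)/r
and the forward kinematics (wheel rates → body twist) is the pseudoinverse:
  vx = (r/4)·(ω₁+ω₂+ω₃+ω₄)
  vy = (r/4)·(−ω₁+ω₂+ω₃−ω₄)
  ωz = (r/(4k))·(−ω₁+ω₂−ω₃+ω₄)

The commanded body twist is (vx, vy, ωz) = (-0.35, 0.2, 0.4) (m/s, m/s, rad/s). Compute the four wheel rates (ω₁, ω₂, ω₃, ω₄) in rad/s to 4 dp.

(-8.4000, -0.9333, -3.0667, -6.2667)

k = lx + ly = 0.1 + 0.1 = 0.2000;  k·ωz = 0.2000·0.4 = 0.0800
ω₁ (FL) = (vx − vy − k·ωz)/r = -0.6300/0.075 = -8.4000
ω₂ (FR) = (vx + vy + k·ωz)/r = -0.0700/0.075 = -0.9333
ω₃ (RL) = (vx + vy − k·ωz)/r = -0.2300/0.075 = -3.0667
ω₄ (RR) = (vx − vy + k·ωz)/r = -0.4700/0.075 = -6.2667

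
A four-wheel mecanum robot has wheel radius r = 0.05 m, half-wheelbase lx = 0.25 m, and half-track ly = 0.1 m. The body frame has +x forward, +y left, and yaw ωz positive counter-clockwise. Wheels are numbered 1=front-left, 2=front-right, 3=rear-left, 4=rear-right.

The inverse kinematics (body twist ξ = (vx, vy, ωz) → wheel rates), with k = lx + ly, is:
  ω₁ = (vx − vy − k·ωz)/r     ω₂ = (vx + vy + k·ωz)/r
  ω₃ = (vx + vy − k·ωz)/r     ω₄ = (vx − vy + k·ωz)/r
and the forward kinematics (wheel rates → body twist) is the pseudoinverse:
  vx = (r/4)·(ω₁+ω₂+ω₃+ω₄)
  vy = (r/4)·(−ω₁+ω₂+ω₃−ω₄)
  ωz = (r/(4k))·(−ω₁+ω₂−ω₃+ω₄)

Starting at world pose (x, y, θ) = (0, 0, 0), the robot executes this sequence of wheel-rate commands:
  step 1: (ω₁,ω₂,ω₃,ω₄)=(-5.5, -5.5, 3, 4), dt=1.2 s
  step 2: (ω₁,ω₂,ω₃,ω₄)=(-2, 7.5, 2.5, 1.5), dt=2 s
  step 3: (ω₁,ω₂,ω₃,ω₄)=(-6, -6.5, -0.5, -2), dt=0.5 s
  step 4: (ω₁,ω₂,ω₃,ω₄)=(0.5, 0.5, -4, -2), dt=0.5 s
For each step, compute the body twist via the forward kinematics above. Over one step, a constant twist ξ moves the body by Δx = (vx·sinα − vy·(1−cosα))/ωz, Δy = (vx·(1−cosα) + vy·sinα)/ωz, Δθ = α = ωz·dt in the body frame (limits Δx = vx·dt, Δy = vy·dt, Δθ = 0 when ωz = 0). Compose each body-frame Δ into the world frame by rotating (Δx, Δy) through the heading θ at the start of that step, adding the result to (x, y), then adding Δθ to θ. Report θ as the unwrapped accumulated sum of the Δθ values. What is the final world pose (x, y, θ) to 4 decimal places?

step 1: ξ=(vx,vy,ωz)=(-0.0500, -0.0125, 0.0357), dt=1.2 → body Δ=(-0.0597, -0.0163, 0.0429) → world pose (-0.0597, -0.0163, 0.0429)
step 2: ξ=(vx,vy,ωz)=(0.1187, 0.1313, 0.3036), dt=2.0 → body Δ=(0.1459, 0.3166, 0.6071) → world pose (0.0725, 0.3063, 0.6500)
step 3: ξ=(vx,vy,ωz)=(-0.1875, 0.0125, -0.0714), dt=0.5 → body Δ=(-0.0936, 0.0079, -0.0357) → world pose (-0.0068, 0.2559, 0.6143)
step 4: ξ=(vx,vy,ωz)=(-0.0625, -0.0250, 0.0714), dt=0.5 → body Δ=(-0.0310, -0.0131, 0.0357) → world pose (-0.0246, 0.2274, 0.6500)

(-0.0246, 0.2274, 0.6500)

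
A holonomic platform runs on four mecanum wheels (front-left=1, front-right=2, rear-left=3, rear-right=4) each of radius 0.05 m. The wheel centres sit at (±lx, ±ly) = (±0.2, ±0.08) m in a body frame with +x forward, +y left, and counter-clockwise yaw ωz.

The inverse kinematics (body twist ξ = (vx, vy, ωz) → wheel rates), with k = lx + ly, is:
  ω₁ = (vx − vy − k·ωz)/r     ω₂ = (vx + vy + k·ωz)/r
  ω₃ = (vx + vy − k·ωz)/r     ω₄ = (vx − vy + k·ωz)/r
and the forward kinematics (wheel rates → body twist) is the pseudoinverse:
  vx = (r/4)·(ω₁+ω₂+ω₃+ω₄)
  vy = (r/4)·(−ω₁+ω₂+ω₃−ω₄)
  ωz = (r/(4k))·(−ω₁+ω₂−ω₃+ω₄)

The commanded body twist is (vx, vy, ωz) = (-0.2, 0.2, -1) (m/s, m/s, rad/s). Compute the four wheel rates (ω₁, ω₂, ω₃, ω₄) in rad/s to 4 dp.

k = lx + ly = 0.2 + 0.08 = 0.2800;  k·ωz = 0.2800·-1 = -0.2800
ω₁ (FL) = (vx − vy − k·ωz)/r = -0.1200/0.05 = -2.4000
ω₂ (FR) = (vx + vy + k·ωz)/r = -0.2800/0.05 = -5.6000
ω₃ (RL) = (vx + vy − k·ωz)/r = 0.2800/0.05 = 5.6000
ω₄ (RR) = (vx − vy + k·ωz)/r = -0.6800/0.05 = -13.6000

(-2.4000, -5.6000, 5.6000, -13.6000)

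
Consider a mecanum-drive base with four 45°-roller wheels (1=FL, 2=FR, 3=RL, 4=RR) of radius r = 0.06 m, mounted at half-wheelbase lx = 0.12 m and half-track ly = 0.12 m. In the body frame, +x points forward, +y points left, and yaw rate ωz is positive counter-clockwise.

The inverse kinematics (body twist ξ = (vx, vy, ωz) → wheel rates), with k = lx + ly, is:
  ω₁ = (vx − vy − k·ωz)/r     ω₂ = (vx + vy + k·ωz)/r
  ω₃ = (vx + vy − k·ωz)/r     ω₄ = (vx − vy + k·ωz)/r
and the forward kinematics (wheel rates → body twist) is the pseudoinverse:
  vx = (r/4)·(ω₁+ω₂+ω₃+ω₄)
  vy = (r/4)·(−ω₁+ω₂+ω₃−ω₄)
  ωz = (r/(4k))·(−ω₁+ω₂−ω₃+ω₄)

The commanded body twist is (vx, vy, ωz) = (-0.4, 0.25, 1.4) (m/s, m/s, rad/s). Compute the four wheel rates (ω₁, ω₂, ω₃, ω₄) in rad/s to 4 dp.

(-16.4333, 3.1000, -8.1000, -5.2333)

k = lx + ly = 0.12 + 0.12 = 0.2400;  k·ωz = 0.2400·1.4 = 0.3360
ω₁ (FL) = (vx − vy − k·ωz)/r = -0.9860/0.06 = -16.4333
ω₂ (FR) = (vx + vy + k·ωz)/r = 0.1860/0.06 = 3.1000
ω₃ (RL) = (vx + vy − k·ωz)/r = -0.4860/0.06 = -8.1000
ω₄ (RR) = (vx − vy + k·ωz)/r = -0.3140/0.06 = -5.2333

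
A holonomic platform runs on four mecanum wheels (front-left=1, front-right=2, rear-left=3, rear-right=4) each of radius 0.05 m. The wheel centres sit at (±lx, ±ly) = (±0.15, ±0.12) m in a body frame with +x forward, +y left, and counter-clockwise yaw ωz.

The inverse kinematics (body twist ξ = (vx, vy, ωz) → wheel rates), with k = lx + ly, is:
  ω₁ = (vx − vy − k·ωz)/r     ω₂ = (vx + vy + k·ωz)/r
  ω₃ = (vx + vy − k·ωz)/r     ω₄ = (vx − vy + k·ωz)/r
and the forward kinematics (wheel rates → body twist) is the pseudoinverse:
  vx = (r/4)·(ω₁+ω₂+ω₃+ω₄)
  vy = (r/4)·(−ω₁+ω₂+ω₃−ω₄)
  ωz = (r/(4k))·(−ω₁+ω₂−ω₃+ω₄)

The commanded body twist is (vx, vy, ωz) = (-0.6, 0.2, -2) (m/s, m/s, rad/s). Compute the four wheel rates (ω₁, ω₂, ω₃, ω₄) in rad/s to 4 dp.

k = lx + ly = 0.15 + 0.12 = 0.2700;  k·ωz = 0.2700·-2 = -0.5400
ω₁ (FL) = (vx − vy − k·ωz)/r = -0.2600/0.05 = -5.2000
ω₂ (FR) = (vx + vy + k·ωz)/r = -0.9400/0.05 = -18.8000
ω₃ (RL) = (vx + vy − k·ωz)/r = 0.1400/0.05 = 2.8000
ω₄ (RR) = (vx − vy + k·ωz)/r = -1.3400/0.05 = -26.8000

(-5.2000, -18.8000, 2.8000, -26.8000)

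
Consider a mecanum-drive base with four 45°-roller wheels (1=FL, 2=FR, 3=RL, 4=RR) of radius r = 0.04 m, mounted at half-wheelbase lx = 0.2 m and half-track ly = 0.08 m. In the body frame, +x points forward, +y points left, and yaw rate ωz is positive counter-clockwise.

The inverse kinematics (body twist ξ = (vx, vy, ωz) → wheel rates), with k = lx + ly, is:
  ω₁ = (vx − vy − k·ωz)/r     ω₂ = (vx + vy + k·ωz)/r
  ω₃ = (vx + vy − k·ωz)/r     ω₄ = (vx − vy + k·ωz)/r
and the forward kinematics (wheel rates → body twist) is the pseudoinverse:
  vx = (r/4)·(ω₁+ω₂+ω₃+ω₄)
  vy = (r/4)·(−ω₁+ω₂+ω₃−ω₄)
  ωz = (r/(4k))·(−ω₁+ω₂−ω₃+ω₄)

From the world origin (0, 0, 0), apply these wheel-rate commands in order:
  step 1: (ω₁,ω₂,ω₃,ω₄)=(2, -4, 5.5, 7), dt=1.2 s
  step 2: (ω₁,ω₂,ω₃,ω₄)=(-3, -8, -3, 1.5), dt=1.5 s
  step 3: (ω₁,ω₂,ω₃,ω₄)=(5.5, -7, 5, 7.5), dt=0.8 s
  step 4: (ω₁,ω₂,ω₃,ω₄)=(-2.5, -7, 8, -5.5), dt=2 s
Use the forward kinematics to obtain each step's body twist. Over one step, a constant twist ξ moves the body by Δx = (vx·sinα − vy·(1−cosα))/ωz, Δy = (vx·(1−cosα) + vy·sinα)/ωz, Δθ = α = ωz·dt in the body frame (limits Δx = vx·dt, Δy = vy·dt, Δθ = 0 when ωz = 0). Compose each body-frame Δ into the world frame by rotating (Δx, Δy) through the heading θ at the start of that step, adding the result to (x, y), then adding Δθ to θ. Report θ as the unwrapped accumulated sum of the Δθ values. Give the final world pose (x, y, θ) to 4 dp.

step 1: ξ=(vx,vy,ωz)=(0.1050, -0.0750, -0.1607), dt=1.2 → body Δ=(0.1166, -0.1016, -0.1929) → world pose (0.1166, -0.1016, -0.1929)
step 2: ξ=(vx,vy,ωz)=(-0.1250, -0.0950, -0.0179), dt=1.5 → body Δ=(-0.1894, -0.1400, -0.0268) → world pose (-0.0961, -0.2026, -0.2196)
step 3: ξ=(vx,vy,ωz)=(0.1100, -0.1500, -0.3571), dt=0.8 → body Δ=(0.0698, -0.1309, -0.2857) → world pose (-0.0565, -0.3456, -0.5054)
step 4: ξ=(vx,vy,ωz)=(-0.0700, 0.0900, -0.6429), dt=2.0 → body Δ=(-0.0039, 0.2126, -1.2857) → world pose (0.0430, -0.1576, -1.7911)

(0.0430, -0.1576, -1.7911)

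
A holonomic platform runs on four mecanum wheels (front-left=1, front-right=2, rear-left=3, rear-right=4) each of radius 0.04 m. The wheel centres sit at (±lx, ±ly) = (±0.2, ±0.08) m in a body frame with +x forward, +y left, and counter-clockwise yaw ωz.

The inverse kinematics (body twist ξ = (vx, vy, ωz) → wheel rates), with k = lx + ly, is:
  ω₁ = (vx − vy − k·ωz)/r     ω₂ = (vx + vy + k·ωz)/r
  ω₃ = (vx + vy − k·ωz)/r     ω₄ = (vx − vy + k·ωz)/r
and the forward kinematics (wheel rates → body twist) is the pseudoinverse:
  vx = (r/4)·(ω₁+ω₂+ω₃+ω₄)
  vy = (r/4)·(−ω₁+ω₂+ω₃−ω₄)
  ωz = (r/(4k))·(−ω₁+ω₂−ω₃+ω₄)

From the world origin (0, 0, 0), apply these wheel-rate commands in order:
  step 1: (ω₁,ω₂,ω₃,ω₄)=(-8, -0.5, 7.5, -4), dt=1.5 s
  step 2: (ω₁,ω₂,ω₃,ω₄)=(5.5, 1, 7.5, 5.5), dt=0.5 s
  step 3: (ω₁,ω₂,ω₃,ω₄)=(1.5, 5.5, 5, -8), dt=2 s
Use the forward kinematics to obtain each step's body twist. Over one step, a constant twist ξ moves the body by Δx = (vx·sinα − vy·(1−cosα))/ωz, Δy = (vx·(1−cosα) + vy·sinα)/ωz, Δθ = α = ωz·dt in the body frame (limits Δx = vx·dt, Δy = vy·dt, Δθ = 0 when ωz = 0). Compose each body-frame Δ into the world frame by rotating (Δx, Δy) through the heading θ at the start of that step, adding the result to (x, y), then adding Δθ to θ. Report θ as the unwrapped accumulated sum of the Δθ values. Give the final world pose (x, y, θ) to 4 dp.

(0.3117, 0.4706, -0.9732)

step 1: ξ=(vx,vy,ωz)=(-0.0500, 0.1900, -0.1429), dt=1.5 → body Δ=(-0.0440, 0.2908, -0.2143) → world pose (-0.0440, 0.2908, -0.2143)
step 2: ξ=(vx,vy,ωz)=(0.1950, -0.0250, -0.2321), dt=0.5 → body Δ=(0.0966, -0.0181, -0.1161) → world pose (0.0465, 0.2526, -0.3304)
step 3: ξ=(vx,vy,ωz)=(0.0400, 0.1700, -0.3214), dt=2.0 → body Δ=(0.1802, 0.2922, -0.6429) → world pose (0.3117, 0.4706, -0.9732)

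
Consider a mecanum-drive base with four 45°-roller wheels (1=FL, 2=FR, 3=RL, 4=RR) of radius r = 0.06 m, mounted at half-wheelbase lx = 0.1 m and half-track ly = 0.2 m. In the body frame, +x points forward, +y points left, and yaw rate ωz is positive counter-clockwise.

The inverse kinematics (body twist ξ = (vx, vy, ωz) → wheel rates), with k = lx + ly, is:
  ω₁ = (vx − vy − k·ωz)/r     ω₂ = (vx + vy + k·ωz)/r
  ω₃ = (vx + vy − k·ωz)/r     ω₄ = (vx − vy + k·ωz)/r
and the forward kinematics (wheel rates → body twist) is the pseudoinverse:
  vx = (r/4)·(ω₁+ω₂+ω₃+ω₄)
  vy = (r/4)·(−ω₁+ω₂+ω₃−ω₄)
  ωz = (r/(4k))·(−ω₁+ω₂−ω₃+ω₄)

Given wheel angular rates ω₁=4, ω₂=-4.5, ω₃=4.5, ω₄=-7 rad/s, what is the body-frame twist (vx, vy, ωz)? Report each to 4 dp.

(-0.0450, 0.0450, -1.0000)

k = lx + ly = 0.1 + 0.2 = 0.3000
ω₁+ω₂+ω₃+ω₄ = -3.0000  →  vx = (0.06/4)·-3.0000 = -0.0450
−ω₁+ω₂+ω₃−ω₄ = 3.0000  →  vy = (0.06/4)·3.0000 = 0.0450
−ω₁+ω₂−ω₃+ω₄ = -20.0000  →  ωz = (0.06/1.2000)·-20.0000 = -1.0000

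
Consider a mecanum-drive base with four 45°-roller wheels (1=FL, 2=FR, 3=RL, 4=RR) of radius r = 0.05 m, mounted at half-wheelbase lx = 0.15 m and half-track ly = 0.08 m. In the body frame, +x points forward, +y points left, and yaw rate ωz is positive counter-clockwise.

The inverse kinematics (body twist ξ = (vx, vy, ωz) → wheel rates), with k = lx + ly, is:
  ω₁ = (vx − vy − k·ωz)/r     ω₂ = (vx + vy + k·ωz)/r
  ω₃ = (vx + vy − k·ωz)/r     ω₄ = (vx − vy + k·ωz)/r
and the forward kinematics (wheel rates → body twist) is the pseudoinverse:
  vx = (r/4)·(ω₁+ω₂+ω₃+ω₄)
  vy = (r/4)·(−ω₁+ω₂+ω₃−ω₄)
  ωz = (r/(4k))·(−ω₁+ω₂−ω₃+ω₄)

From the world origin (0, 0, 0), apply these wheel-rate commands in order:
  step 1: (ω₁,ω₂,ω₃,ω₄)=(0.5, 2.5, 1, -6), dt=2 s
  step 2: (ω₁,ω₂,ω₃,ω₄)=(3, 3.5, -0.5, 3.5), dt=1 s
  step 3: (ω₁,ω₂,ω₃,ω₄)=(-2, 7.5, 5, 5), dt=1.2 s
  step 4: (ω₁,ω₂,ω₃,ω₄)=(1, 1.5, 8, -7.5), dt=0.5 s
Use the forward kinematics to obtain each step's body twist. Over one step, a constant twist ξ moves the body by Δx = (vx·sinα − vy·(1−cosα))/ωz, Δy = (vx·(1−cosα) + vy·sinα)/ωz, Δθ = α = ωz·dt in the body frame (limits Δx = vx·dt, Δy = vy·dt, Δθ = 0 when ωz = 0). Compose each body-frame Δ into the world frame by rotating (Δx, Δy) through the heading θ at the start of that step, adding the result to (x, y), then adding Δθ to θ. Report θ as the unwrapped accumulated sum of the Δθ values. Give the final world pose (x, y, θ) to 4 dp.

(0.3365, 0.3826, -0.0870)

step 1: ξ=(vx,vy,ωz)=(-0.0250, 0.1125, -0.2717), dt=2.0 → body Δ=(0.0121, 0.2273, -0.5435) → world pose (0.0121, 0.2273, -0.5435)
step 2: ξ=(vx,vy,ωz)=(0.1188, -0.0438, 0.2446), dt=1.0 → body Δ=(0.1229, -0.0289, 0.2446) → world pose (0.1023, 0.1391, -0.2989)
step 3: ξ=(vx,vy,ωz)=(0.1938, 0.1187, 0.5163), dt=1.2 → body Δ=(0.1752, 0.2033, 0.6196) → world pose (0.3296, 0.2818, 0.3207)
step 4: ξ=(vx,vy,ωz)=(0.0375, 0.2000, -0.8152), dt=0.5 → body Δ=(0.0383, 0.0935, -0.4076) → world pose (0.3365, 0.3826, -0.0870)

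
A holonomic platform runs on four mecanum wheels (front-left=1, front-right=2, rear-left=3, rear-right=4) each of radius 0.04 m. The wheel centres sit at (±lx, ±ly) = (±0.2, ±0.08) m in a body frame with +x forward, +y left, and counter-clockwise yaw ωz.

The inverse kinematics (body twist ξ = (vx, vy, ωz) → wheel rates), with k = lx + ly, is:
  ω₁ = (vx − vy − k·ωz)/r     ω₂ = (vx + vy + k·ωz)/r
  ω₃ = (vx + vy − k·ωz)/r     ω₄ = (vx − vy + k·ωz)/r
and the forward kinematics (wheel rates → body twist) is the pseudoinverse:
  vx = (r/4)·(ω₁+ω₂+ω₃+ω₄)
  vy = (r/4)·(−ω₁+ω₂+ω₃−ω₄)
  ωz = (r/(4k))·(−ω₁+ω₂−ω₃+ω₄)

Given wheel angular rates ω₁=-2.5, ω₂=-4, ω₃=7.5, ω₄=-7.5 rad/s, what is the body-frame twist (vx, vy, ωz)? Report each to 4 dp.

k = lx + ly = 0.2 + 0.08 = 0.2800
ω₁+ω₂+ω₃+ω₄ = -6.5000  →  vx = (0.04/4)·-6.5000 = -0.0650
−ω₁+ω₂+ω₃−ω₄ = 13.5000  →  vy = (0.04/4)·13.5000 = 0.1350
−ω₁+ω₂−ω₃+ω₄ = -16.5000  →  ωz = (0.04/1.1200)·-16.5000 = -0.5893

(-0.0650, 0.1350, -0.5893)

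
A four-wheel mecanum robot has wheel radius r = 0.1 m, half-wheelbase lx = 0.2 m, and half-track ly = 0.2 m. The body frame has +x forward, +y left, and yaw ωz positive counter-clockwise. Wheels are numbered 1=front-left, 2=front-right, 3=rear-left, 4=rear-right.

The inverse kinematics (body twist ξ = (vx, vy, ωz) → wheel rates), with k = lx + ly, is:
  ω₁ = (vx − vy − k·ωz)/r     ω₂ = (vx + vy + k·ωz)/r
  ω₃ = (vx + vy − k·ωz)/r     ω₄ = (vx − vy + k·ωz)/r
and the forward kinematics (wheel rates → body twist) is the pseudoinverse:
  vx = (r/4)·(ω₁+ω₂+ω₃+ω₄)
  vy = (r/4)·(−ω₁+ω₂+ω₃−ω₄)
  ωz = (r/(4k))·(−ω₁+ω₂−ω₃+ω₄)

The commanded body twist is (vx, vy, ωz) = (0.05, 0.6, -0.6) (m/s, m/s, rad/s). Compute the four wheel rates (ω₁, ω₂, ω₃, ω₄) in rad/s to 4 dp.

(-3.1000, 4.1000, 8.9000, -7.9000)

k = lx + ly = 0.2 + 0.2 = 0.4000;  k·ωz = 0.4000·-0.6 = -0.2400
ω₁ (FL) = (vx − vy − k·ωz)/r = -0.3100/0.1 = -3.1000
ω₂ (FR) = (vx + vy + k·ωz)/r = 0.4100/0.1 = 4.1000
ω₃ (RL) = (vx + vy − k·ωz)/r = 0.8900/0.1 = 8.9000
ω₄ (RR) = (vx − vy + k·ωz)/r = -0.7900/0.1 = -7.9000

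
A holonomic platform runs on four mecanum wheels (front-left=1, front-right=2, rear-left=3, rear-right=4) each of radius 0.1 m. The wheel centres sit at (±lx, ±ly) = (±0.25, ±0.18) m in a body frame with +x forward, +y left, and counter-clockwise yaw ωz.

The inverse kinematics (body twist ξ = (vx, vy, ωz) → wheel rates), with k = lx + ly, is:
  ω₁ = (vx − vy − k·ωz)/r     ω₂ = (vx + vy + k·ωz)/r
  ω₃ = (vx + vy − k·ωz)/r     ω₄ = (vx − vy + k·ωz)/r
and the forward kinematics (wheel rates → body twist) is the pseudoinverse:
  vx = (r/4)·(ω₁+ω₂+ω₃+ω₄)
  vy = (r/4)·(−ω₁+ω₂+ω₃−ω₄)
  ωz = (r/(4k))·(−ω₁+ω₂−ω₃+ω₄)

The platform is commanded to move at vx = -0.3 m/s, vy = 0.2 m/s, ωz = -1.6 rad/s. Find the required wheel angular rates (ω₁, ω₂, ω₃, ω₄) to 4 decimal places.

k = lx + ly = 0.25 + 0.18 = 0.4300;  k·ωz = 0.4300·-1.6 = -0.6880
ω₁ (FL) = (vx − vy − k·ωz)/r = 0.1880/0.1 = 1.8800
ω₂ (FR) = (vx + vy + k·ωz)/r = -0.7880/0.1 = -7.8800
ω₃ (RL) = (vx + vy − k·ωz)/r = 0.5880/0.1 = 5.8800
ω₄ (RR) = (vx − vy + k·ωz)/r = -1.1880/0.1 = -11.8800

(1.8800, -7.8800, 5.8800, -11.8800)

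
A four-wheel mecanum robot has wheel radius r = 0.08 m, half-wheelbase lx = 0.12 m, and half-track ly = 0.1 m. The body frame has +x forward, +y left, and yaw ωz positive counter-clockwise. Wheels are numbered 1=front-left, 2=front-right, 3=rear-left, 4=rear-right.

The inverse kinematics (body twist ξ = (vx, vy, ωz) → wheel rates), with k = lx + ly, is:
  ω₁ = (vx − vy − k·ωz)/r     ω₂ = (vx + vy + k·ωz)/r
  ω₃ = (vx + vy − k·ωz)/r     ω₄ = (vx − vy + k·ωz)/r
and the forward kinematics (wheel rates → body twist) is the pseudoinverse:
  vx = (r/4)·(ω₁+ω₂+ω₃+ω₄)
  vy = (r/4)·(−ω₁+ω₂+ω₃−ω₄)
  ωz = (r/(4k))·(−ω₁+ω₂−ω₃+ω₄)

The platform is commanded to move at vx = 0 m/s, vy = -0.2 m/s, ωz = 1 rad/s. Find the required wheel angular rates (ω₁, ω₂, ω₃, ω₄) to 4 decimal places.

k = lx + ly = 0.12 + 0.1 = 0.2200;  k·ωz = 0.2200·1 = 0.2200
ω₁ (FL) = (vx − vy − k·ωz)/r = -0.0200/0.08 = -0.2500
ω₂ (FR) = (vx + vy + k·ωz)/r = 0.0200/0.08 = 0.2500
ω₃ (RL) = (vx + vy − k·ωz)/r = -0.4200/0.08 = -5.2500
ω₄ (RR) = (vx − vy + k·ωz)/r = 0.4200/0.08 = 5.2500

(-0.2500, 0.2500, -5.2500, 5.2500)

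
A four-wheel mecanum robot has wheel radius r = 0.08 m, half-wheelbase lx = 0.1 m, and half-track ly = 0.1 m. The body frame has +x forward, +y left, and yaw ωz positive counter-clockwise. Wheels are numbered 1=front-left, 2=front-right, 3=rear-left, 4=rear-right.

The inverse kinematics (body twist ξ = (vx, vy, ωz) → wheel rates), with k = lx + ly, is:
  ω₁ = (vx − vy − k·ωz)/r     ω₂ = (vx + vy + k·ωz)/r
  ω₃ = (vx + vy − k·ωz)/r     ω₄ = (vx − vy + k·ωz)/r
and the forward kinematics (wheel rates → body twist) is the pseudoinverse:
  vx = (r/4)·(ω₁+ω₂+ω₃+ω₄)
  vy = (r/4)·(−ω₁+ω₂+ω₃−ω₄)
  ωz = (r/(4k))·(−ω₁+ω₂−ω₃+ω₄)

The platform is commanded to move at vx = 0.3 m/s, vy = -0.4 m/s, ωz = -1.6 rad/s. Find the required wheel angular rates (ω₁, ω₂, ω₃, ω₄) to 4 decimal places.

k = lx + ly = 0.1 + 0.1 = 0.2000;  k·ωz = 0.2000·-1.6 = -0.3200
ω₁ (FL) = (vx − vy − k·ωz)/r = 1.0200/0.08 = 12.7500
ω₂ (FR) = (vx + vy + k·ωz)/r = -0.4200/0.08 = -5.2500
ω₃ (RL) = (vx + vy − k·ωz)/r = 0.2200/0.08 = 2.7500
ω₄ (RR) = (vx − vy + k·ωz)/r = 0.3800/0.08 = 4.7500

(12.7500, -5.2500, 2.7500, 4.7500)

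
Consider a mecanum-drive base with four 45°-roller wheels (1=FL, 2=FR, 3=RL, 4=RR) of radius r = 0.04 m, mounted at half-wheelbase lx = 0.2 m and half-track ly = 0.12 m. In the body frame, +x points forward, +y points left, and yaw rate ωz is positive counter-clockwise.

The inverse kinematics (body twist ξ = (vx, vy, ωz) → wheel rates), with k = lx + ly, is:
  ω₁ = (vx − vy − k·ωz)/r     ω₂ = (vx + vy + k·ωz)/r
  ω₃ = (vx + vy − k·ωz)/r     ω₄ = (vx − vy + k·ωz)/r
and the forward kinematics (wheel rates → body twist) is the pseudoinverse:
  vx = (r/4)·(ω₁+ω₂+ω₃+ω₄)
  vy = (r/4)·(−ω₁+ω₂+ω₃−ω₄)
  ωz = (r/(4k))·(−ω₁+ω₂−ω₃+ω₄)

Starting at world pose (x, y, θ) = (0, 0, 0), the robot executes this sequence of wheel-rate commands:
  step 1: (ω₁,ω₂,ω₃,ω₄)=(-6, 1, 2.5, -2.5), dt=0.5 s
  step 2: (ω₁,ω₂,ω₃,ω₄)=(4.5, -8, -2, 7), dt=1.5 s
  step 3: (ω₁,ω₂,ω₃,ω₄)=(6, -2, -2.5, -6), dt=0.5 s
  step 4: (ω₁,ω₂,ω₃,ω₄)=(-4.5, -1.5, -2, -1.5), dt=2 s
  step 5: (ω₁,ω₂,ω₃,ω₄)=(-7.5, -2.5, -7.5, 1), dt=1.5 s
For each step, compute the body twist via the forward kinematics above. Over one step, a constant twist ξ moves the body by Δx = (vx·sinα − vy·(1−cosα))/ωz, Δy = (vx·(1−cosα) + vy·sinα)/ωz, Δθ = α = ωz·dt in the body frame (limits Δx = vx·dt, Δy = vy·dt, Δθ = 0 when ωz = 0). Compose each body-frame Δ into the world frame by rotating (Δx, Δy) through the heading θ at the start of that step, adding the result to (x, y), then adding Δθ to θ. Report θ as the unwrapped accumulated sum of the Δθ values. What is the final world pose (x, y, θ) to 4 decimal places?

step 1: ξ=(vx,vy,ωz)=(-0.0500, 0.1200, 0.0625), dt=0.5 → body Δ=(-0.0259, 0.0596, 0.0312) → world pose (-0.0259, 0.0596, 0.0312)
step 2: ξ=(vx,vy,ωz)=(0.0150, -0.2150, -0.1094), dt=1.5 → body Δ=(-0.0040, -0.3229, -0.1641) → world pose (-0.0198, -0.2633, -0.1328)
step 3: ξ=(vx,vy,ωz)=(-0.0450, -0.0450, -0.3594), dt=0.5 → body Δ=(-0.0244, -0.0204, -0.1797) → world pose (-0.0467, -0.2802, -0.3125)
step 4: ξ=(vx,vy,ωz)=(-0.0950, 0.0250, 0.1094), dt=2.0 → body Δ=(-0.1939, 0.0289, 0.2188) → world pose (-0.2224, -0.1931, -0.0938)
step 5: ξ=(vx,vy,ωz)=(-0.1650, -0.0350, 0.4219), dt=1.5 → body Δ=(-0.2152, -0.1248, 0.6328) → world pose (-0.4484, -0.2972, 0.5391)

(-0.4484, -0.2972, 0.5391)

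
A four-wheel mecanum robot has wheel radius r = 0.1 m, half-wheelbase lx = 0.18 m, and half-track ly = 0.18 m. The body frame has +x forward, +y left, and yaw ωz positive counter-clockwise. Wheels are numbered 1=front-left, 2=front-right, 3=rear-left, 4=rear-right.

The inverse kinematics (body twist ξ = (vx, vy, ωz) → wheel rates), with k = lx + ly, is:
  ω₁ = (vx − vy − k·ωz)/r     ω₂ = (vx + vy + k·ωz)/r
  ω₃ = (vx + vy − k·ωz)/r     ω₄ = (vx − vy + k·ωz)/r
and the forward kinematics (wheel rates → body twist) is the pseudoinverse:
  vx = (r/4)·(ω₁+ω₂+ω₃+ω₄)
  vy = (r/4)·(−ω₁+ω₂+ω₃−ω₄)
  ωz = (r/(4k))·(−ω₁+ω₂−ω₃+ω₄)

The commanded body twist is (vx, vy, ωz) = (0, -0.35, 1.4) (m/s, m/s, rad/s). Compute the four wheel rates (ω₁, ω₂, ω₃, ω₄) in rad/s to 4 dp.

k = lx + ly = 0.18 + 0.18 = 0.3600;  k·ωz = 0.3600·1.4 = 0.5040
ω₁ (FL) = (vx − vy − k·ωz)/r = -0.1540/0.1 = -1.5400
ω₂ (FR) = (vx + vy + k·ωz)/r = 0.1540/0.1 = 1.5400
ω₃ (RL) = (vx + vy − k·ωz)/r = -0.8540/0.1 = -8.5400
ω₄ (RR) = (vx − vy + k·ωz)/r = 0.8540/0.1 = 8.5400

(-1.5400, 1.5400, -8.5400, 8.5400)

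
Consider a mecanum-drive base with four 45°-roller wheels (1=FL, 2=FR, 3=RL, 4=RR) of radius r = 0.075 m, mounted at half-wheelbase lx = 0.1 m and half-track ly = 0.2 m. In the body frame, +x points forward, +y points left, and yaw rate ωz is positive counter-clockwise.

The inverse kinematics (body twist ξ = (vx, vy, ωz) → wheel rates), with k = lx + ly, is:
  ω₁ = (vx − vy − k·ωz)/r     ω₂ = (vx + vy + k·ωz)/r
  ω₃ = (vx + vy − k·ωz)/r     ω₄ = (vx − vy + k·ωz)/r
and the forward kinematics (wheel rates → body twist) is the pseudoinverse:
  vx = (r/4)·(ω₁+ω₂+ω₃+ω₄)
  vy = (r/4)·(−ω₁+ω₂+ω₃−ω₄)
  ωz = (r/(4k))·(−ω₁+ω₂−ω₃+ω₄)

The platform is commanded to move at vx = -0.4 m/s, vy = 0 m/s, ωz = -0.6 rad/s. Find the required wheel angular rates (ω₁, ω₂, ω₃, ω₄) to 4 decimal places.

k = lx + ly = 0.1 + 0.2 = 0.3000;  k·ωz = 0.3000·-0.6 = -0.1800
ω₁ (FL) = (vx − vy − k·ωz)/r = -0.2200/0.075 = -2.9333
ω₂ (FR) = (vx + vy + k·ωz)/r = -0.5800/0.075 = -7.7333
ω₃ (RL) = (vx + vy − k·ωz)/r = -0.2200/0.075 = -2.9333
ω₄ (RR) = (vx − vy + k·ωz)/r = -0.5800/0.075 = -7.7333

(-2.9333, -7.7333, -2.9333, -7.7333)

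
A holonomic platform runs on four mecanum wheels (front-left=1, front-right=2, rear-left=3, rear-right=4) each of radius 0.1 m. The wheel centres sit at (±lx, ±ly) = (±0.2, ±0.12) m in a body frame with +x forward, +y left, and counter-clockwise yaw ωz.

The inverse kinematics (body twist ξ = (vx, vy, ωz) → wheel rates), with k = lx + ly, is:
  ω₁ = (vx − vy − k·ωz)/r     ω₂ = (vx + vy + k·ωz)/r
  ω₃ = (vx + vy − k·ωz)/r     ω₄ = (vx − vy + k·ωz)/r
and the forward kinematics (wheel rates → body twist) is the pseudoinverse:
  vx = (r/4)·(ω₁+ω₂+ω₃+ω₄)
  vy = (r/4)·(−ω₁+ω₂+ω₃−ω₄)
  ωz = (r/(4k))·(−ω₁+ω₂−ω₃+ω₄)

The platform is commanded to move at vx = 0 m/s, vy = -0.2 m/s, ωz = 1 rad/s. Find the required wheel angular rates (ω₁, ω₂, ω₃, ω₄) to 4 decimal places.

k = lx + ly = 0.2 + 0.12 = 0.3200;  k·ωz = 0.3200·1 = 0.3200
ω₁ (FL) = (vx − vy − k·ωz)/r = -0.1200/0.1 = -1.2000
ω₂ (FR) = (vx + vy + k·ωz)/r = 0.1200/0.1 = 1.2000
ω₃ (RL) = (vx + vy − k·ωz)/r = -0.5200/0.1 = -5.2000
ω₄ (RR) = (vx − vy + k·ωz)/r = 0.5200/0.1 = 5.2000

(-1.2000, 1.2000, -5.2000, 5.2000)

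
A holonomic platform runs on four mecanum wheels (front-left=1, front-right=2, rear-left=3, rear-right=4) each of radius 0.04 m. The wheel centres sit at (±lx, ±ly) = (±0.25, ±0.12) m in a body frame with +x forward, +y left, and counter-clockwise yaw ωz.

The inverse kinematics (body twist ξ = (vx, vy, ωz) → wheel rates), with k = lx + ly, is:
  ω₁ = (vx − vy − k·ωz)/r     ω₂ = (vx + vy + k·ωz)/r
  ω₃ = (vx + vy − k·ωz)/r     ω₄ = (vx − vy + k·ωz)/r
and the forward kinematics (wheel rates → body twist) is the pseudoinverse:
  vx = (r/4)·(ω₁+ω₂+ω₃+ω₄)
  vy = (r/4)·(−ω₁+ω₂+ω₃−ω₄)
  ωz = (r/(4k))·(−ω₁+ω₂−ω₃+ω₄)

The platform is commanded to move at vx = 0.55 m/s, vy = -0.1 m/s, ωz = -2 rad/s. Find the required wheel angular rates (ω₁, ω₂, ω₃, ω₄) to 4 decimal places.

(34.7500, -7.2500, 29.7500, -2.2500)

k = lx + ly = 0.25 + 0.12 = 0.3700;  k·ωz = 0.3700·-2 = -0.7400
ω₁ (FL) = (vx − vy − k·ωz)/r = 1.3900/0.04 = 34.7500
ω₂ (FR) = (vx + vy + k·ωz)/r = -0.2900/0.04 = -7.2500
ω₃ (RL) = (vx + vy − k·ωz)/r = 1.1900/0.04 = 29.7500
ω₄ (RR) = (vx − vy + k·ωz)/r = -0.0900/0.04 = -2.2500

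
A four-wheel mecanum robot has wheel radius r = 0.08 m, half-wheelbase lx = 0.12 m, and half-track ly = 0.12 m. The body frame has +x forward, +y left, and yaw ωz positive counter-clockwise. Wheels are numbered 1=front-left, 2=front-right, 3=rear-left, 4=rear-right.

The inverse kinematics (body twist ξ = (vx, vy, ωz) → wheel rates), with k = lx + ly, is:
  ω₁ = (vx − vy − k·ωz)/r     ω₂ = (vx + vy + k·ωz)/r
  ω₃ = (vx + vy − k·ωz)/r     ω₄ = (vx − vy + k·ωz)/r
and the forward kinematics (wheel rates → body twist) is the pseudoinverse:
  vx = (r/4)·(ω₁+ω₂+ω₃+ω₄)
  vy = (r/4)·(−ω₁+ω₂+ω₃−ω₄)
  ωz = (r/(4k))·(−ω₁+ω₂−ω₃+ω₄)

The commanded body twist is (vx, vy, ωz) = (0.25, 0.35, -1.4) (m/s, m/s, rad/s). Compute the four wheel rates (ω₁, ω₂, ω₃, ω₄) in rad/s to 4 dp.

k = lx + ly = 0.12 + 0.12 = 0.2400;  k·ωz = 0.2400·-1.4 = -0.3360
ω₁ (FL) = (vx − vy − k·ωz)/r = 0.2360/0.08 = 2.9500
ω₂ (FR) = (vx + vy + k·ωz)/r = 0.2640/0.08 = 3.3000
ω₃ (RL) = (vx + vy − k·ωz)/r = 0.9360/0.08 = 11.7000
ω₄ (RR) = (vx − vy + k·ωz)/r = -0.4360/0.08 = -5.4500

(2.9500, 3.3000, 11.7000, -5.4500)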